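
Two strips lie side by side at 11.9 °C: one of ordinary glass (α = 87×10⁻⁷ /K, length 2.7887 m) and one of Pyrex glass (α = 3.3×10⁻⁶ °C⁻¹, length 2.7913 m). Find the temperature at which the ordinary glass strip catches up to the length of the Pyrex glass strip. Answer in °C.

T = 184.7 °C

L₁(1 + α₁ΔT) = L₂(1 + α₂ΔT) ⇒ ΔT = (L₂ − L₁)/(α₁L₁ − α₂L₂)
L₂ − L₁ = 2.7913 − 2.7887 = 2.60×10⁻³ m
α₁L₁ − α₂L₂ = 87×10⁻⁷×2.7887 − 3.3×10⁻⁶×2.7913 = 1.50504×10⁻⁵ m/K
ΔT = 2.60×10⁻³ / 1.50504×10⁻⁵ = 172.753 K
T = 11.9 + 172.753 = 184.653 °C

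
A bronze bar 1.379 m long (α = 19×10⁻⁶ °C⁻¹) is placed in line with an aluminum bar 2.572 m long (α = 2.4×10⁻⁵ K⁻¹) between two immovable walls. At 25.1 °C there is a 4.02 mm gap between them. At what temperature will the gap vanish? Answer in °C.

Gap closes when ΔL₁ + ΔL₂ = 4.02 mm = 4.02×10⁻³ m
(α₁L₁ + α₂L₂)ΔT = g
α₁L₁ + α₂L₂ = 19×10⁻⁶×1.379 + 2.4×10⁻⁵×2.572 = 8.7929×10⁻⁵ m/K
ΔT = 4.02×10⁻³ / 8.7929×10⁻⁵ = 45.719 K
T = 25.1 + 45.719 = 70.819 °C

T = 70.8 °C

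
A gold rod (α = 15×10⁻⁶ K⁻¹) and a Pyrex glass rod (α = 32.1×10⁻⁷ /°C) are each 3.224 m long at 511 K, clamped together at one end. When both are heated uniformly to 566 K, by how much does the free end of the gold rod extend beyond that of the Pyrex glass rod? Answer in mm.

2.09 mm

ΔT = 55 K
gold: ΔL = 15×10⁻⁶ × 3.224 m × 55 = 2.6598×10⁻³ m = 2.6598 mm
Pyrex glass: ΔL = 32.1×10⁻⁷ × 3.224 m × 55 = 5.6920×10⁻⁴ m = 0.56920 mm
difference = 2.6598 − 0.56920 = 2.0906 mm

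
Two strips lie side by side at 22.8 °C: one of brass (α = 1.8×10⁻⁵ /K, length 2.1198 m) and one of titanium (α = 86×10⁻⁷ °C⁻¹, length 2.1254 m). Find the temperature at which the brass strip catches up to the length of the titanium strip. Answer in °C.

T = 304.5 °C

Equal length when α₁L₁ΔT − α₂L₂ΔT = L₂ − L₁ = 5.60×10⁻³ m
α₁L₁ = 3.81564×10⁻⁵, α₂L₂ = 1.827844×10⁻⁵ → Δ(αL) = 1.987796×10⁻⁵ m/K
ΔT = 5.60×10⁻³ / 1.987796×10⁻⁵ = 281.719 K, so T = 22.8 + 281.719 = 304.519 °C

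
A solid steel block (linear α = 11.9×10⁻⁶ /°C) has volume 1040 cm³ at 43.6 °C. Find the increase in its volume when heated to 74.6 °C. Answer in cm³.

ΔV = 1.15 cm³

Isotropic solid: β ≈ 3α = 3.6×10⁻⁵ /K; ΔT = 31.0 K
ΔV = 3αV₀ΔT = 3(11.9×10⁻⁶)(1040)(31.0) = 1.15 cm³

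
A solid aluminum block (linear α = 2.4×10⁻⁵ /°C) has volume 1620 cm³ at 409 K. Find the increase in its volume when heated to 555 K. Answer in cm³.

Isotropic solid: β ≈ 3α = 7.2×10⁻⁵ /K; ΔT = 146 K
ΔV = 3αV₀ΔT = 3(2.4×10⁻⁵)(1620)(146) = 17.0 cm³

ΔV = 17.0 cm³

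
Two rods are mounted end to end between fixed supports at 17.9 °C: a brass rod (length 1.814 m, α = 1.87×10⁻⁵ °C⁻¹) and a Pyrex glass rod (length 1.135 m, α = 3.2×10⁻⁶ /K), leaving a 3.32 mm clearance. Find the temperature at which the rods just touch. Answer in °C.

Gap closes when ΔL₁ + ΔL₂ = 3.32 mm = 3.32×10⁻³ m
(α₁L₁ + α₂L₂)ΔT = g
α₁L₁ + α₂L₂ = 1.87×10⁻⁵×1.814 + 3.2×10⁻⁶×1.135 = 3.75538×10⁻⁵ m/K
ΔT = 3.32×10⁻³ / 3.75538×10⁻⁵ = 88.41 K
T = 17.9 + 88.41 = 106.31 °C

T = 106 °C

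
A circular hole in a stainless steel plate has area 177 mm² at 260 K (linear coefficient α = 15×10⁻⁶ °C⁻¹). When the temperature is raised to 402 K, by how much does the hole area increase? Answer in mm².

ΔA = 0.754 mm²

Area coefficient ≈ 2α; |ΔT| = 142 K
ΔA = 2αA₀ΔT = 2(15×10⁻⁶)(177)(142) = 0.754 mm²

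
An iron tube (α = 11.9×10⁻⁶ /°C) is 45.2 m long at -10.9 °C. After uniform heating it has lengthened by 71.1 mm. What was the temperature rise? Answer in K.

ΔL = αL₀ΔT ⇒ ΔT = ΔL / (αL₀)
ΔT = 71.1×10⁻³ m / (11.9×10⁻⁶ × 45.2 m) = 132.19 K

ΔT = 132 K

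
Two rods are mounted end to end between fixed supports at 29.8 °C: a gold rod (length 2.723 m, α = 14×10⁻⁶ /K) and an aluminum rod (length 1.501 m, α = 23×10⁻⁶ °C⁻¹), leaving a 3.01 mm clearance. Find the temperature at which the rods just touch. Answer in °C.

α₁L₁ = 3.8122×10⁻⁵ m/K, α₂L₂ = 3.4523×10⁻⁵ m/K → total 7.2645×10⁻⁵ m/K
ΔT = g/(α₁L₁+α₂L₂) = 3.01×10⁻³ / 7.2645×10⁻⁵ = 41.434 K
T = 29.8 + 41.434 = 71.234 °C

T = 71.2 °C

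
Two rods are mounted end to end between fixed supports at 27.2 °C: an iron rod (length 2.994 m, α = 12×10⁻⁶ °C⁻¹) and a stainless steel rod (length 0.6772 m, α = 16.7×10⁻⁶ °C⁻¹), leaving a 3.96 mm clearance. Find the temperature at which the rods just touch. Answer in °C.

Gap closes when ΔL₁ + ΔL₂ = 3.96 mm = 3.96×10⁻³ m
(α₁L₁ + α₂L₂)ΔT = g
α₁L₁ + α₂L₂ = 12×10⁻⁶×2.994 + 16.7×10⁻⁶×0.6772 = 4.723724×10⁻⁵ m/K
ΔT = 3.96×10⁻³ / 4.723724×10⁻⁵ = 83.83 K
T = 27.2 + 83.83 = 111.03 °C

T = 111 °C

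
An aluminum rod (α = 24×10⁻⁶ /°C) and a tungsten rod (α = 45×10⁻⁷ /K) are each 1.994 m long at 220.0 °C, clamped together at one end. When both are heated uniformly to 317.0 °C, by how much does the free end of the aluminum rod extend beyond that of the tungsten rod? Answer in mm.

3.77 mm

ΔT = 97.0 K
aluminum: ΔL = 24×10⁻⁶ × 1.994 m × 97.0 = 4.6420×10⁻³ m = 4.6420 mm
tungsten: ΔL = 45×10⁻⁷ × 1.994 m × 97.0 = 8.7038×10⁻⁴ m = 0.87038 mm
difference = 4.6420 − 0.87038 = 3.77162 mm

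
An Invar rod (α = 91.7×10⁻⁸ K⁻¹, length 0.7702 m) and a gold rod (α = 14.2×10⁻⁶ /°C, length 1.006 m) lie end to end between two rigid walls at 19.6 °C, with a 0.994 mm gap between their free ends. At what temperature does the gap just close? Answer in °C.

α₁L₁ = 7.062734×10⁻⁷ m/K, α₂L₂ = 1.42852×10⁻⁵ m/K → total 1.49914734×10⁻⁵ m/K
ΔT = g/(α₁L₁+α₂L₂) = 9.94×10⁻⁴ / 1.49914734×10⁻⁵ = 66.304 K
T = 19.6 + 66.304 = 85.904 °C

T = 85.9 °C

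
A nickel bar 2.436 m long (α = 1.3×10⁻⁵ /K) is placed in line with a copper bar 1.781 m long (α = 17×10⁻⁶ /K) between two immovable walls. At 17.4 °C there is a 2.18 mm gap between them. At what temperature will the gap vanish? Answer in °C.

Gap closes when ΔL₁ + ΔL₂ = 2.18 mm = 2.18×10⁻³ m
(α₁L₁ + α₂L₂)ΔT = g
α₁L₁ + α₂L₂ = 1.3×10⁻⁵×2.436 + 17×10⁻⁶×1.781 = 6.1945×10⁻⁵ m/K
ΔT = 2.18×10⁻³ / 6.1945×10⁻⁵ = 35.193 K
T = 17.4 + 35.193 = 52.593 °C

T = 52.6 °C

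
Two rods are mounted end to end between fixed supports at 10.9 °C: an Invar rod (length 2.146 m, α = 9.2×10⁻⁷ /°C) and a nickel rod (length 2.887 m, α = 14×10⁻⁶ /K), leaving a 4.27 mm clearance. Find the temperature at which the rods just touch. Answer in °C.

T = 112 °C

α₁L₁ = 1.97432×10⁻⁶ m/K, α₂L₂ = 4.0418×10⁻⁵ m/K → total 4.239232×10⁻⁵ m/K
ΔT = g/(α₁L₁+α₂L₂) = 4.27×10⁻³ / 4.239232×10⁻⁵ = 100.73 K
T = 10.9 + 100.73 = 111.63 °C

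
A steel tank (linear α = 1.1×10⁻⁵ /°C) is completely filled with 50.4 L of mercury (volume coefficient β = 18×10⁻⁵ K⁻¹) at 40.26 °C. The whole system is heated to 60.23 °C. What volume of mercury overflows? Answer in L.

0.148 L

The tank also expands: β_container ≈ 3α = 3.3×10⁻⁵ /K
Net overflow = V₀(β_liq − 3α_cont)ΔT
β − 3α = 1.80×10⁻⁴ − 3.3×10⁻⁵ = 1.47×10⁻⁴ /K; ΔT = 19.97 K
ΔV = 50.4 × 1.47×10⁻⁴ × 19.97 = 0.148 L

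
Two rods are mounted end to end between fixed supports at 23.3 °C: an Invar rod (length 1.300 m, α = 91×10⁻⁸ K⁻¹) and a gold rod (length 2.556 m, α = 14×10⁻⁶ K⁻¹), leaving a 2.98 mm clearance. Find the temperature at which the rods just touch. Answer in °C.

α₁L₁ = 1.183×10⁻⁶ m/K, α₂L₂ = 3.5784×10⁻⁵ m/K → total 3.6967×10⁻⁵ m/K
ΔT = g/(α₁L₁+α₂L₂) = 2.98×10⁻³ / 3.6967×10⁻⁵ = 80.61 K
T = 23.3 + 80.61 = 103.91 °C

T = 104 °C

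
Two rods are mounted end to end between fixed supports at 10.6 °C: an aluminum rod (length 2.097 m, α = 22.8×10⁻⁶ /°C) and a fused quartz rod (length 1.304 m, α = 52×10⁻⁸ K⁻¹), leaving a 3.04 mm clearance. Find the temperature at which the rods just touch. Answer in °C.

Gap closes when ΔL₁ + ΔL₂ = 3.04 mm = 3.04×10⁻³ m
(α₁L₁ + α₂L₂)ΔT = g
α₁L₁ + α₂L₂ = 22.8×10⁻⁶×2.097 + 52×10⁻⁸×1.304 = 4.848968×10⁻⁵ m/K
ΔT = 3.04×10⁻³ / 4.848968×10⁻⁵ = 62.694 K
T = 10.6 + 62.694 = 73.294 °C

T = 73.3 °C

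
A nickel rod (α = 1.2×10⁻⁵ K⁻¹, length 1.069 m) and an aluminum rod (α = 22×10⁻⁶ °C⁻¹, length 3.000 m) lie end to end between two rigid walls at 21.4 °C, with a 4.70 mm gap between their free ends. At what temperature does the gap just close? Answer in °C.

Gap closes when ΔL₁ + ΔL₂ = 4.70 mm = 4.70×10⁻³ m
(α₁L₁ + α₂L₂)ΔT = g
α₁L₁ + α₂L₂ = 1.2×10⁻⁵×1.069 + 22×10⁻⁶×3.000 = 7.8828×10⁻⁵ m/K
ΔT = 4.70×10⁻³ / 7.8828×10⁻⁵ = 59.623 K
T = 21.4 + 59.623 = 81.023 °C

T = 81.0 °C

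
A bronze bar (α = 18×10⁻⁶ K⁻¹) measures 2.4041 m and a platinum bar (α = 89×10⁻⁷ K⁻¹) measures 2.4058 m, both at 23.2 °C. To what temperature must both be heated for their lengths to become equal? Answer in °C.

L₁(1 + α₁ΔT) = L₂(1 + α₂ΔT) ⇒ ΔT = (L₂ − L₁)/(α₁L₁ − α₂L₂)
L₂ − L₁ = 2.4058 − 2.4041 = 1.70×10⁻³ m
α₁L₁ − α₂L₂ = 18×10⁻⁶×2.4041 − 89×10⁻⁷×2.4058 = 2.186218×10⁻⁵ m/K
ΔT = 1.70×10⁻³ / 2.186218×10⁻⁵ = 77.760 K
T = 23.2 + 77.760 = 100.960 °C

T = 101.0 °C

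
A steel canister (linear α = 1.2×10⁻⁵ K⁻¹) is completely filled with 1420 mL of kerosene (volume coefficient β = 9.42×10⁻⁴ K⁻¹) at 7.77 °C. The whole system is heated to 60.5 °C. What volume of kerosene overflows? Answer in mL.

67.8 mL

The canister also expands: β_container ≈ 3α = 3.6×10⁻⁵ /K
Net overflow = V₀(β_liq − 3α_cont)ΔT
β − 3α = 9.42×10⁻⁴ − 3.6×10⁻⁵ = 9.06×10⁻⁴ /K; ΔT = 52.73 K
ΔV = 1420 × 9.06×10⁻⁴ × 52.73 = 67.8 mL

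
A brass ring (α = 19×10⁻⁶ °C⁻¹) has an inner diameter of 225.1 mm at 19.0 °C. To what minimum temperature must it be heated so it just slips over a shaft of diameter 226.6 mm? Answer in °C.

Required Δd = 226.6 − 225.1 = 1.5 mm
Δd = αd₀ΔT ⇒ ΔT = Δd/(αd₀) = 1.5 / (19×10⁻⁶ × 225.1) = 350.72 K
T_min = 19.0 + 350.72 = 369.72 °C

T = 370 °C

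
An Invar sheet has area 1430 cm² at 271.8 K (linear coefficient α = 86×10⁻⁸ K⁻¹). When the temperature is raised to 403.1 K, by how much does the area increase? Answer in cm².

ΔA = 0.323 cm²

Area coefficient ≈ 2α; |ΔT| = 131.3 K
ΔA = 2αA₀ΔT = 2(86×10⁻⁸)(1430)(131.3) = 0.323 cm²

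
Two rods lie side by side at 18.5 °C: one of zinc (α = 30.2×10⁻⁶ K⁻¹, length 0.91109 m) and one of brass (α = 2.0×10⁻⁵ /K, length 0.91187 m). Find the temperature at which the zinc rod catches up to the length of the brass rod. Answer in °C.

T = 102.6 °C

Equal length when α₁L₁ΔT − α₂L₂ΔT = L₂ − L₁ = 7.80×10⁻⁴ m
α₁L₁ = 2.7514918×10⁻⁵, α₂L₂ = 1.82374×10⁻⁵ → Δ(αL) = 9.277518×10⁻⁶ m/K
ΔT = 7.80×10⁻⁴ / 9.277518×10⁻⁶ = 84.074 K, so T = 18.5 + 84.074 = 102.574 °C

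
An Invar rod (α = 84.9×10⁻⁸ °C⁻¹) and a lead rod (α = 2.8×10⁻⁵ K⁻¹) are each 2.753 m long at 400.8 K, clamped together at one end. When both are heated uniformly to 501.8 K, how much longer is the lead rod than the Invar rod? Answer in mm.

7.55 mm

ΔT = 101.0 K
Invar: ΔL = 84.9×10⁻⁸ × 2.753 m × 101.0 = 2.3607×10⁻⁴ m = 0.23607 mm
lead: ΔL = 2.8×10⁻⁵ × 2.753 m × 101.0 = 7.7855×10⁻³ m = 7.7855 mm
difference = 7.7855 − 0.23607 = 7.54943 mm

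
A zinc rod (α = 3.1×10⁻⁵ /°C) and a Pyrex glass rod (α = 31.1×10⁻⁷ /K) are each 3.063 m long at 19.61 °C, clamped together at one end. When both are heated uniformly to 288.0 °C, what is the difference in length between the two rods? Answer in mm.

ΔT = 268.39 K
zinc: ΔL = 3.1×10⁻⁵ × 3.063 m × 268.39 = 2.5484×10⁻² m = 25.484 mm
Pyrex glass: ΔL = 31.1×10⁻⁷ × 3.063 m × 268.39 = 2.5567×10⁻³ m = 2.5567 mm
difference = 25.484 − 2.5567 = 22.9273 mm

22.9 mm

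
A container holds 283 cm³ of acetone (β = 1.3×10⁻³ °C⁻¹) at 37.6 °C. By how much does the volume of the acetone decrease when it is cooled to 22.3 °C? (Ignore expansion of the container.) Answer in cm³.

|ΔT| = |22.3 − 37.6| = 15.3 K
ΔV = βV₀ΔT = (1.3×10⁻³)(283)(15.3) = 5.63 cm³

ΔV = 5.63 cm³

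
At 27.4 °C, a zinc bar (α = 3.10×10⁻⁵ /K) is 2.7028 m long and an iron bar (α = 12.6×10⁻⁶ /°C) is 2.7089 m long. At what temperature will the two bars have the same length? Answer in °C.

T = 150.2 °C

Equal length when α₁L₁ΔT − α₂L₂ΔT = L₂ − L₁ = 6.10×10⁻³ m
α₁L₁ = 8.37868×10⁻⁵, α₂L₂ = 3.413214×10⁻⁵ → Δ(αL) = 4.965466×10⁻⁵ m/K
ΔT = 6.10×10⁻³ / 4.965466×10⁻⁵ = 122.848 K, so T = 27.4 + 122.848 = 150.248 °C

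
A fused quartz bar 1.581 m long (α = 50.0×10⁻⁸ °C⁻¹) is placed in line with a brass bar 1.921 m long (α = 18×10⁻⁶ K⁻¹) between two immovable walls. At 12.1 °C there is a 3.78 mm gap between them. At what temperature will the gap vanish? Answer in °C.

α₁L₁ = 7.905×10⁻⁷ m/K, α₂L₂ = 3.4578×10⁻⁵ m/K → total 3.53685×10⁻⁵ m/K
ΔT = g/(α₁L₁+α₂L₂) = 3.78×10⁻³ / 3.53685×10⁻⁵ = 106.87 K
T = 12.1 + 106.87 = 118.97 °C

T = 119 °C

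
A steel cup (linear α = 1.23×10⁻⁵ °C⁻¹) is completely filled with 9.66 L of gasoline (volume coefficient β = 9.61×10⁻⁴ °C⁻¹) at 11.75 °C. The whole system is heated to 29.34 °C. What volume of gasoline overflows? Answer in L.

The cup also expands: β_container ≈ 3α = 3.69×10⁻⁵ /K
Net overflow = V₀(β_liq − 3α_cont)ΔT
β − 3α = 9.61×10⁻⁴ − 3.69×10⁻⁵ = 9.241×10⁻⁴ /K; ΔT = 17.59 K
ΔV = 9.66 × 9.241×10⁻⁴ × 17.59 = 0.157 L

0.157 L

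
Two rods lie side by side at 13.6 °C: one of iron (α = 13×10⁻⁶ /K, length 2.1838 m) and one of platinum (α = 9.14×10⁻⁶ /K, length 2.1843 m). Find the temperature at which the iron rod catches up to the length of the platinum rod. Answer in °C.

T = 72.95 °C

L₁(1 + α₁ΔT) = L₂(1 + α₂ΔT) ⇒ ΔT = (L₂ − L₁)/(α₁L₁ − α₂L₂)
L₂ − L₁ = 2.1843 − 2.1838 = 5.00×10⁻⁴ m
α₁L₁ − α₂L₂ = 13×10⁻⁶×2.1838 − 9.14×10⁻⁶×2.1843 = 8.424898×10⁻⁶ m/K
ΔT = 5.00×10⁻⁴ / 8.424898×10⁻⁶ = 59.3479 K
T = 13.6 + 59.3479 = 72.9479 °C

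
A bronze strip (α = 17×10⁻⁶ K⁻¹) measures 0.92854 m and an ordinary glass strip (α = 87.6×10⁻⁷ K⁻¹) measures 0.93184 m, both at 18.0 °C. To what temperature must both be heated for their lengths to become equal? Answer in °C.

L₁(1 + α₁ΔT) = L₂(1 + α₂ΔT) ⇒ ΔT = (L₂ − L₁)/(α₁L₁ − α₂L₂)
L₂ − L₁ = 0.93184 − 0.92854 = 3.30×10⁻³ m
α₁L₁ − α₂L₂ = 17×10⁻⁶×0.92854 − 87.6×10⁻⁷×0.93184 = 7.6222616×10⁻⁶ m/K
ΔT = 3.30×10⁻³ / 7.6222616×10⁻⁶ = 432.942 K
T = 18.0 + 432.942 = 450.942 °C

T = 450.9 °C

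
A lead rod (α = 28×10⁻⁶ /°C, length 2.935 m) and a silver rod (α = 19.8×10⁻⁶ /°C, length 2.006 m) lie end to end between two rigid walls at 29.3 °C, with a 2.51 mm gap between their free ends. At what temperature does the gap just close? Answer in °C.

T = 49.9 °C

α₁L₁ = 8.218×10⁻⁵ m/K, α₂L₂ = 3.97188×10⁻⁵ m/K → total 1.218988×10⁻⁴ m/K
ΔT = g/(α₁L₁+α₂L₂) = 2.51×10⁻³ / 1.218988×10⁻⁴ = 20.591 K
T = 29.3 + 20.591 = 49.891 °C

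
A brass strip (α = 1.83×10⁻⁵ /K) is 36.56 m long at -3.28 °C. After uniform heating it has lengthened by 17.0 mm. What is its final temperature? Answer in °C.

T = 22.1 °C

ΔL = αL₀ΔT ⇒ ΔT = ΔL / (αL₀)
ΔT = 17.0×10⁻³ m / (1.83×10⁻⁵ × 36.56 m) = 25.409 K
T = -3.28 + 25.409 = 22.129 °C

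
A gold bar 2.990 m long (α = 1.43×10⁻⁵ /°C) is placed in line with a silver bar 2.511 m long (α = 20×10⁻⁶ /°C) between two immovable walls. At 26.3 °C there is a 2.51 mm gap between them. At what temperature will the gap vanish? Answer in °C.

T = 53.3 °C

Gap closes when ΔL₁ + ΔL₂ = 2.51 mm = 2.51×10⁻³ m
(α₁L₁ + α₂L₂)ΔT = g
α₁L₁ + α₂L₂ = 1.43×10⁻⁵×2.990 + 20×10⁻⁶×2.511 = 9.2977×10⁻⁵ m/K
ΔT = 2.51×10⁻³ / 9.2977×10⁻⁵ = 26.996 K
T = 26.3 + 26.996 = 53.296 °C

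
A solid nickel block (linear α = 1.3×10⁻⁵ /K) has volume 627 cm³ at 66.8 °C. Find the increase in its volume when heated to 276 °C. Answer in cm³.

Isotropic solid: β ≈ 3α = 3.9×10⁻⁵ /K; ΔT = 209.2 K
ΔV = 3αV₀ΔT = 3(1.3×10⁻⁵)(627)(209.2) = 5.12 cm³

ΔV = 5.12 cm³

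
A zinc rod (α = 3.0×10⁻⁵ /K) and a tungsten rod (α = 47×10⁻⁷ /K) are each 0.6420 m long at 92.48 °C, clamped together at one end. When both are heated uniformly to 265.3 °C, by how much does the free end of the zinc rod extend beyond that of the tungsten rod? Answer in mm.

2.81 mm

ΔT = 172.82 K
zinc: ΔL = 3.0×10⁻⁵ × 0.6420 m × 172.82 = 3.3285×10⁻³ m = 3.3285 mm
tungsten: ΔL = 47×10⁻⁷ × 0.6420 m × 172.82 = 5.2147×10⁻⁴ m = 0.52147 mm
difference = 3.3285 − 0.52147 = 2.80703 mm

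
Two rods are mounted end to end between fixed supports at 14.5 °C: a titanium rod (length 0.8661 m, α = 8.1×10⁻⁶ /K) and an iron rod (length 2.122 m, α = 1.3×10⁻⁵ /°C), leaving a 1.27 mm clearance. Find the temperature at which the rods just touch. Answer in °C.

α₁L₁ = 7.01541×10⁻⁶ m/K, α₂L₂ = 2.7586×10⁻⁵ m/K → total 3.460141×10⁻⁵ m/K
ΔT = g/(α₁L₁+α₂L₂) = 1.27×10⁻³ / 3.460141×10⁻⁵ = 36.704 K
T = 14.5 + 36.704 = 51.204 °C

T = 51.2 °C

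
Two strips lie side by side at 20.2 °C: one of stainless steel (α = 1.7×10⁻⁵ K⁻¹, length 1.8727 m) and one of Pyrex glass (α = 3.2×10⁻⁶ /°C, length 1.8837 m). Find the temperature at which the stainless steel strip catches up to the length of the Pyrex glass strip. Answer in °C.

T = 446.4 °C

L₁(1 + α₁ΔT) = L₂(1 + α₂ΔT) ⇒ ΔT = (L₂ − L₁)/(α₁L₁ − α₂L₂)
L₂ − L₁ = 1.8837 − 1.8727 = 1.10×10⁻² m
α₁L₁ − α₂L₂ = 1.7×10⁻⁵×1.8727 − 3.2×10⁻⁶×1.8837 = 2.580806×10⁻⁵ m/K
ΔT = 1.10×10⁻² / 2.580806×10⁻⁵ = 426.223 K
T = 20.2 + 426.223 = 446.423 °C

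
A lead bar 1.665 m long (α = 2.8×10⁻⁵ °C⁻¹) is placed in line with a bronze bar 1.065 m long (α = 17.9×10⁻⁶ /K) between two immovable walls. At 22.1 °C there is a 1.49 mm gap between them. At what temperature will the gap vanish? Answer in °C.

Gap closes when ΔL₁ + ΔL₂ = 1.49 mm = 1.49×10⁻³ m
(α₁L₁ + α₂L₂)ΔT = g
α₁L₁ + α₂L₂ = 2.8×10⁻⁵×1.665 + 17.9×10⁻⁶×1.065 = 6.56835×10⁻⁵ m/K
ΔT = 1.49×10⁻³ / 6.56835×10⁻⁵ = 22.685 K
T = 22.1 + 22.685 = 44.785 °C

T = 44.8 °C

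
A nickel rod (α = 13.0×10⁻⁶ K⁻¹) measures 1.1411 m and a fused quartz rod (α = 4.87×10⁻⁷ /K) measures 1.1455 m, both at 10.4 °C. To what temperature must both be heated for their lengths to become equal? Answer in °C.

Equal length when α₁L₁ΔT − α₂L₂ΔT = L₂ − L₁ = 4.40×10⁻³ m
α₁L₁ = 1.48343×10⁻⁵, α₂L₂ = 5.578585×10⁻⁷ → Δ(αL) = 1.42764415×10⁻⁵ m/K
ΔT = 4.40×10⁻³ / 1.42764415×10⁻⁵ = 308.200 K, so T = 10.4 + 308.200 = 318.600 °C

T = 318.6 °C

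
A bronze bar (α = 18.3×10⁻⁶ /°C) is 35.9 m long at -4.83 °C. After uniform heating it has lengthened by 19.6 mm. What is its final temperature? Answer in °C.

ΔL = αL₀ΔT ⇒ ΔT = ΔL / (αL₀)
ΔT = 19.6×10⁻³ m / (18.3×10⁻⁶ × 35.9 m) = 29.834 K
T = -4.83 + 29.834 = 25.004 °C

T = 25.0 °C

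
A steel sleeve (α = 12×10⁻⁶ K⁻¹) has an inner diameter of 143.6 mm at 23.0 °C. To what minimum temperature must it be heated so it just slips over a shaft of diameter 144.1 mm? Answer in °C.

T = 313 °C

Required Δd = 144.1 − 143.6 = 0.5 mm
Δd = αd₀ΔT ⇒ ΔT = Δd/(αd₀) = 0.5 / (12×10⁻⁶ × 143.6) = 290.16 K
T_min = 23.0 + 290.16 = 313.16 °C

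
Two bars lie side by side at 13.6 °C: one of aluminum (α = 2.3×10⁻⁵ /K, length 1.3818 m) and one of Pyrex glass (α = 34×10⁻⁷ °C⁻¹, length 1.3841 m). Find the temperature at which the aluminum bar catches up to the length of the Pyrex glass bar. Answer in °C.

Equal length when α₁L₁ΔT − α₂L₂ΔT = L₂ − L₁ = 2.30×10⁻³ m
α₁L₁ = 3.17814×10⁻⁵, α₂L₂ = 4.70594×10⁻⁶ → Δ(αL) = 2.707546×10⁻⁵ m/K
ΔT = 2.30×10⁻³ / 2.707546×10⁻⁵ = 84.9478 K, so T = 13.6 + 84.9478 = 98.5478 °C

T = 98.55 °C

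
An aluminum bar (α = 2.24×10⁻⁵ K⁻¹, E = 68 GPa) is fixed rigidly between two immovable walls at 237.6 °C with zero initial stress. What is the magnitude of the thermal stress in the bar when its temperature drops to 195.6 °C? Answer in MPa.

Fully constrained: the free strain ε = αΔT is blocked, so σ = Eε = EαΔT.
|ΔT| = 42.0 K
σ = 68.0×10⁹ × 2.24×10⁻⁵ × 42.0 = 6.40×10⁷ Pa

σ = 64.0 MPa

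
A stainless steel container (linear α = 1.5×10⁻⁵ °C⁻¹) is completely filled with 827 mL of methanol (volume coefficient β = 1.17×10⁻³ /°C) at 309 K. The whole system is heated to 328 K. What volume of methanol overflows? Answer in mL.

17.7 mL

The container also expands: β_container ≈ 3α = 4.5×10⁻⁵ /K
Net overflow = V₀(β_liq − 3α_cont)ΔT
β − 3α = 1.17×10⁻³ − 4.5×10⁻⁵ = 1.125×10⁻³ /K; ΔT = 19 K
ΔV = 827 × 1.125×10⁻³ × 19 = 17.7 mL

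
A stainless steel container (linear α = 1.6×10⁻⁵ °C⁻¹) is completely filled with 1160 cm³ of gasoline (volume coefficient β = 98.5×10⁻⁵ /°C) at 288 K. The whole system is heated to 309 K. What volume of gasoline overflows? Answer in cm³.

22.8 cm³

The container also expands: β_container ≈ 3α = 4.8×10⁻⁵ /K
Net overflow = V₀(β_liq − 3α_cont)ΔT
β − 3α = 9.85×10⁻⁴ − 4.8×10⁻⁵ = 9.37×10⁻⁴ /K; ΔT = 21 K
ΔV = 1160 × 9.37×10⁻⁴ × 21 = 22.8 cm³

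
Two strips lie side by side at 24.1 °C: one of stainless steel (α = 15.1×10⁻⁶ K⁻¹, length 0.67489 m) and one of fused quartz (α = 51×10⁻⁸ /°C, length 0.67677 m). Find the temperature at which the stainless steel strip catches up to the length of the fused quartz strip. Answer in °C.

L₁(1 + α₁ΔT) = L₂(1 + α₂ΔT) ⇒ ΔT = (L₂ − L₁)/(α₁L₁ − α₂L₂)
L₂ − L₁ = 0.67677 − 0.67489 = 1.88×10⁻³ m
α₁L₁ − α₂L₂ = 15.1×10⁻⁶×0.67489 − 51×10⁻⁸×0.67677 = 9.8456863×10⁻⁶ m/K
ΔT = 1.88×10⁻³ / 9.8456863×10⁻⁶ = 190.947 K
T = 24.1 + 190.947 = 215.047 °C

T = 215.0 °C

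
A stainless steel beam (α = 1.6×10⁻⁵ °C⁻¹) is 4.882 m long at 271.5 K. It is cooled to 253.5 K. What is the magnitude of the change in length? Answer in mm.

|ΔT| = |253.5 − 271.5| = 18.0 K
ΔL = αL₀ΔT = (1.6×10⁻⁵)(4.882)(18.0) = 1.41×10⁻³ m

ΔL = 1.41 mm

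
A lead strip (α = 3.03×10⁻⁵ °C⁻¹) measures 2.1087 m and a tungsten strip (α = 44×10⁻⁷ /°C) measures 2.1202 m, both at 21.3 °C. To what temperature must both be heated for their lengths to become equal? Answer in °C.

T = 232.1 °C

Equal length when α₁L₁ΔT − α₂L₂ΔT = L₂ − L₁ = 1.15×10⁻² m
α₁L₁ = 6.389361×10⁻⁵, α₂L₂ = 9.32888×10⁻⁶ → Δ(αL) = 5.456473×10⁻⁵ m/K
ΔT = 1.15×10⁻² / 5.456473×10⁻⁵ = 210.759 K, so T = 21.3 + 210.759 = 232.059 °C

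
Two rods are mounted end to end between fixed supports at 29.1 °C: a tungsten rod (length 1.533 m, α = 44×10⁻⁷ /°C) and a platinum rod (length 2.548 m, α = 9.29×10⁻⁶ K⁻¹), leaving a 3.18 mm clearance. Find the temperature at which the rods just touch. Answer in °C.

Gap closes when ΔL₁ + ΔL₂ = 3.18 mm = 3.18×10⁻³ m
(α₁L₁ + α₂L₂)ΔT = g
α₁L₁ + α₂L₂ = 44×10⁻⁷×1.533 + 9.29×10⁻⁶×2.548 = 3.041612×10⁻⁵ m/K
ΔT = 3.18×10⁻³ / 3.041612×10⁻⁵ = 104.55 K
T = 29.1 + 104.55 = 133.65 °C

T = 134 °C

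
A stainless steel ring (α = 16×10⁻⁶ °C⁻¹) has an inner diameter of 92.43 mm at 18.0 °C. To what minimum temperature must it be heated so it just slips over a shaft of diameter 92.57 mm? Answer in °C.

Required Δd = 92.57 − 92.43 = 0.14 mm
Δd = αd₀ΔT ⇒ ΔT = Δd/(αd₀) = 0.14 / (16×10⁻⁶ × 92.43) = 94.67 K
T_min = 18.0 + 94.67 = 112.67 °C

T = 113 °C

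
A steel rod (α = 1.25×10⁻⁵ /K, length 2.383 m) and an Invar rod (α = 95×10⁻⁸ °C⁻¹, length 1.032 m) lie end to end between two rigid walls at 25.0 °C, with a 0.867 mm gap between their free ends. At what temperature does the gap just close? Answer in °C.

T = 53.2 °C

Gap closes when ΔL₁ + ΔL₂ = 0.867 mm = 8.67×10⁻⁴ m
(α₁L₁ + α₂L₂)ΔT = g
α₁L₁ + α₂L₂ = 1.25×10⁻⁵×2.383 + 95×10⁻⁸×1.032 = 3.07679×10⁻⁵ m/K
ΔT = 8.67×10⁻⁴ / 3.07679×10⁻⁵ = 28.179 K
T = 25.0 + 28.179 = 53.179 °C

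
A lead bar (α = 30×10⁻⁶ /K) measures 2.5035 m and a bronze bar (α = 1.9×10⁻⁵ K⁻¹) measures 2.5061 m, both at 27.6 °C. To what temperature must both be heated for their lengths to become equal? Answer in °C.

Equal length when α₁L₁ΔT − α₂L₂ΔT = L₂ − L₁ = 2.60×10⁻³ m
α₁L₁ = 7.5105×10⁻⁵, α₂L₂ = 4.76159×10⁻⁵ → Δ(αL) = 2.74891×10⁻⁵ m/K
ΔT = 2.60×10⁻³ / 2.74891×10⁻⁵ = 94.583 K, so T = 27.6 + 94.583 = 122.183 °C

T = 122.2 °C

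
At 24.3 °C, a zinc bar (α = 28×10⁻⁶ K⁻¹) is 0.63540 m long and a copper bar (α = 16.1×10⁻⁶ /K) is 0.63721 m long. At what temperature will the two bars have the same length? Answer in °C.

L₁(1 + α₁ΔT) = L₂(1 + α₂ΔT) ⇒ ΔT = (L₂ − L₁)/(α₁L₁ − α₂L₂)
L₂ − L₁ = 0.63721 − 0.63540 = 1.81×10⁻³ m
α₁L₁ − α₂L₂ = 28×10⁻⁶×0.63540 − 16.1×10⁻⁶×0.63721 = 7.532119×10⁻⁶ m/K
ΔT = 1.81×10⁻³ / 7.532119×10⁻⁶ = 240.304 K
T = 24.3 + 240.304 = 264.604 °C

T = 264.6 °C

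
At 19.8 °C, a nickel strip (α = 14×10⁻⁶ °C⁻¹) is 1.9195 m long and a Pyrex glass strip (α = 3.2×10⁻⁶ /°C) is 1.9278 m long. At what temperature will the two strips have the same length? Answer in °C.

T = 420.7 °C

L₁(1 + α₁ΔT) = L₂(1 + α₂ΔT) ⇒ ΔT = (L₂ − L₁)/(α₁L₁ − α₂L₂)
L₂ − L₁ = 1.9278 − 1.9195 = 8.30×10⁻³ m
α₁L₁ − α₂L₂ = 14×10⁻⁶×1.9195 − 3.2×10⁻⁶×1.9278 = 2.070404×10⁻⁵ m/K
ΔT = 8.30×10⁻³ / 2.070404×10⁻⁵ = 400.888 K
T = 19.8 + 400.888 = 420.688 °C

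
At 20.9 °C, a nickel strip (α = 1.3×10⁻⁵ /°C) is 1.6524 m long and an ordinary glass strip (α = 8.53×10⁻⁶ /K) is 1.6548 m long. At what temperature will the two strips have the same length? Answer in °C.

L₁(1 + α₁ΔT) = L₂(1 + α₂ΔT) ⇒ ΔT = (L₂ − L₁)/(α₁L₁ − α₂L₂)
L₂ − L₁ = 1.6548 − 1.6524 = 2.40×10⁻³ m
α₁L₁ − α₂L₂ = 1.3×10⁻⁵×1.6524 − 8.53×10⁻⁶×1.6548 = 7.365756×10⁻⁶ m/K
ΔT = 2.40×10⁻³ / 7.365756×10⁻⁶ = 325.832 K
T = 20.9 + 325.832 = 346.732 °C

T = 346.7 °C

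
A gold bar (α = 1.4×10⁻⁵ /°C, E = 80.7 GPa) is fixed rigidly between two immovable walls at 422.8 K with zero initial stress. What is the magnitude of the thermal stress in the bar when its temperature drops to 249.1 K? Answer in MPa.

Fully constrained: the free strain ε = αΔT is blocked, so σ = Eε = EαΔT.
|ΔT| = 173.7 K
σ = 80.7×10⁹ × 1.4×10⁻⁵ × 173.7 = 1.96×10⁸ Pa

σ = 196 MPa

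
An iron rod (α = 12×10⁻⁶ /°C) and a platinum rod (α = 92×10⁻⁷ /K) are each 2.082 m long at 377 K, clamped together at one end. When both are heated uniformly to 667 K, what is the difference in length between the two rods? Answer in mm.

1.69 mm

ΔT = 290 K
iron: ΔL = 12×10⁻⁶ × 2.082 m × 290 = 7.2454×10⁻³ m = 7.2454 mm
platinum: ΔL = 92×10⁻⁷ × 2.082 m × 290 = 5.5548×10⁻³ m = 5.5548 mm
difference = 7.2454 − 5.5548 = 1.6906 mm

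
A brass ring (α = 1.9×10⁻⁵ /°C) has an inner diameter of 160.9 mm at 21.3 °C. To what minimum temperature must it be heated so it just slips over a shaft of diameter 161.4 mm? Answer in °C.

T = 185 °C

Required Δd = 161.4 − 160.9 = 0.5 mm
Δd = αd₀ΔT ⇒ ΔT = Δd/(αd₀) = 0.5 / (1.9×10⁻⁵ × 160.9) = 163.55 K
T_min = 21.3 + 163.55 = 184.85 °C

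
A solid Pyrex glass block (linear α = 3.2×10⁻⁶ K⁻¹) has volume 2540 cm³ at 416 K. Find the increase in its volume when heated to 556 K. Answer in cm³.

ΔV = 3.41 cm³

Isotropic solid: β ≈ 3α = 9.6×10⁻⁶ /K; ΔT = 140 K
ΔV = 3αV₀ΔT = 3(3.2×10⁻⁶)(2540)(140) = 3.41 cm³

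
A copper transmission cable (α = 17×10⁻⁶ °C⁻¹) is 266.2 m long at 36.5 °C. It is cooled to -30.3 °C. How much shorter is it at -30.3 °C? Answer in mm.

ΔL = 302 mm

|ΔT| = |-30.3 − 36.5| = 66.8 K
ΔL = αL₀ΔT = (17×10⁻⁶)(266.2)(66.8) = 3.02×10⁻¹ m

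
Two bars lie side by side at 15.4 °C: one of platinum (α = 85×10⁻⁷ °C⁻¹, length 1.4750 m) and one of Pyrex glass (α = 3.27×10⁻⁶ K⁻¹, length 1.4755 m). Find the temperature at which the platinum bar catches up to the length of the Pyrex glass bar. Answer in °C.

L₁(1 + α₁ΔT) = L₂(1 + α₂ΔT) ⇒ ΔT = (L₂ − L₁)/(α₁L₁ − α₂L₂)
L₂ − L₁ = 1.4755 − 1.4750 = 5.00×10⁻⁴ m
α₁L₁ − α₂L₂ = 85×10⁻⁷×1.4750 − 3.27×10⁻⁶×1.4755 = 7.712615×10⁻⁶ m/K
ΔT = 5.00×10⁻⁴ / 7.712615×10⁻⁶ = 64.8289 K
T = 15.4 + 64.8289 = 80.2289 °C

T = 80.23 °C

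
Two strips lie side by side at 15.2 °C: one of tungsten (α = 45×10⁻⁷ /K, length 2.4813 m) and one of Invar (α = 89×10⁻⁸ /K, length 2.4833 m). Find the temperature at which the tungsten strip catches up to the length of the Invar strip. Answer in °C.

T = 238.5 °C

L₁(1 + α₁ΔT) = L₂(1 + α₂ΔT) ⇒ ΔT = (L₂ − L₁)/(α₁L₁ − α₂L₂)
L₂ − L₁ = 2.4833 − 2.4813 = 2.00×10⁻³ m
α₁L₁ − α₂L₂ = 45×10⁻⁷×2.4813 − 89×10⁻⁸×2.4833 = 8.955713×10⁻⁶ m/K
ΔT = 2.00×10⁻³ / 8.955713×10⁻⁶ = 223.321 K
T = 15.2 + 223.321 = 238.521 °C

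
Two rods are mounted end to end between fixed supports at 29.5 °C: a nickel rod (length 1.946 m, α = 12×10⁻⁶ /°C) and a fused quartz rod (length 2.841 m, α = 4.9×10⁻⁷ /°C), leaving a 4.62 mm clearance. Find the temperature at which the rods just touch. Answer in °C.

α₁L₁ = 2.3352×10⁻⁵ m/K, α₂L₂ = 1.39209×10⁻⁶ m/K → total 2.474409×10⁻⁵ m/K
ΔT = g/(α₁L₁+α₂L₂) = 4.62×10⁻³ / 2.474409×10⁻⁵ = 186.71 K
T = 29.5 + 186.71 = 216.21 °C

T = 216 °C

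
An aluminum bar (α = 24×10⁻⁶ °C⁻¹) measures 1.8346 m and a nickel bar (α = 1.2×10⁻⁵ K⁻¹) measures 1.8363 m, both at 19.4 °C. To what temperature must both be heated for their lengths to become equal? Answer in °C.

T = 96.69 °C

Equal length when α₁L₁ΔT − α₂L₂ΔT = L₂ − L₁ = 1.70×10⁻³ m
α₁L₁ = 4.40304×10⁻⁵, α₂L₂ = 2.20356×10⁻⁵ → Δ(αL) = 2.19948×10⁻⁵ m/K
ΔT = 1.70×10⁻³ / 2.19948×10⁻⁵ = 77.2910 K, so T = 19.4 + 77.2910 = 96.6910 °C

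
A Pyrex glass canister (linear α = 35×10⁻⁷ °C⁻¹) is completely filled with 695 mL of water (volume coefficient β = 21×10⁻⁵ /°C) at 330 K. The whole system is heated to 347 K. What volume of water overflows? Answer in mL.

2.36 mL

The canister also expands: β_container ≈ 3α = 1.05×10⁻⁵ /K
Net overflow = V₀(β_liq − 3α_cont)ΔT
β − 3α = 2.10×10⁻⁴ − 1.05×10⁻⁵ = 1.995×10⁻⁴ /K; ΔT = 17 K
ΔV = 695 × 1.995×10⁻⁴ × 17 = 2.36 mL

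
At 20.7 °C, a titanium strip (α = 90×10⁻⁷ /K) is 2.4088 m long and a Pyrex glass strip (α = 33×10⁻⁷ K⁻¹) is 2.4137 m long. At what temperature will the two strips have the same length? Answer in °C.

T = 378.0 °C

Equal length when α₁L₁ΔT − α₂L₂ΔT = L₂ − L₁ = 4.90×10⁻³ m
α₁L₁ = 2.16792×10⁻⁵, α₂L₂ = 7.96521×10⁻⁶ → Δ(αL) = 1.371399×10⁻⁵ m/K
ΔT = 4.90×10⁻³ / 1.371399×10⁻⁵ = 357.299 K, so T = 20.7 + 357.299 = 377.999 °C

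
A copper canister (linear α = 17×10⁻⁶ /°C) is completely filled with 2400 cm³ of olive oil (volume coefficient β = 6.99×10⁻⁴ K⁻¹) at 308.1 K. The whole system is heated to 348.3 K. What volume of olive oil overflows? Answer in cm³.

The canister also expands: β_container ≈ 3α = 5.1×10⁻⁵ /K
Net overflow = V₀(β_liq − 3α_cont)ΔT
β − 3α = 6.99×10⁻⁴ − 5.1×10⁻⁵ = 6.48×10⁻⁴ /K; ΔT = 40.2 K
ΔV = 2400 × 6.48×10⁻⁴ × 40.2 = 62.5 cm³

62.5 cm³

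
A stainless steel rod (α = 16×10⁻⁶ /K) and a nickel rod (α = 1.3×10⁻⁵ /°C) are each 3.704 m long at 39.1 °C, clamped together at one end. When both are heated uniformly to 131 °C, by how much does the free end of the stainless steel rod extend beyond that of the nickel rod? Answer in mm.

1.02 mm

ΔT = 91.9 K
stainless steel: ΔL = 16×10⁻⁶ × 3.704 m × 91.9 = 5.4464×10⁻³ m = 5.4464 mm
nickel: ΔL = 1.3×10⁻⁵ × 3.704 m × 91.9 = 4.4252×10⁻³ m = 4.4252 mm
difference = 5.4464 − 4.4252 = 1.0212 mm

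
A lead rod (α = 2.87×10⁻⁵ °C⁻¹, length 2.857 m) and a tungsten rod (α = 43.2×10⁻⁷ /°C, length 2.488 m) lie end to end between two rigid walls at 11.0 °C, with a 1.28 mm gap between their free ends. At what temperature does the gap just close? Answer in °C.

Gap closes when ΔL₁ + ΔL₂ = 1.28 mm = 1.28×10⁻³ m
(α₁L₁ + α₂L₂)ΔT = g
α₁L₁ + α₂L₂ = 2.87×10⁻⁵×2.857 + 43.2×10⁻⁷×2.488 = 9.274406×10⁻⁵ m/K
ΔT = 1.28×10⁻³ / 9.274406×10⁻⁵ = 13.801 K
T = 11.0 + 13.801 = 24.801 °C

T = 24.8 °C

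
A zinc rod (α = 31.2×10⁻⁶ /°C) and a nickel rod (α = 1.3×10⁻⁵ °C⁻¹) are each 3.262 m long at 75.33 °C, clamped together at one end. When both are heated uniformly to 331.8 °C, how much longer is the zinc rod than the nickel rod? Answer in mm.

15.2 mm

ΔT = 256.47 K
zinc: ΔL = 31.2×10⁻⁶ × 3.262 m × 256.47 = 2.6102×10⁻² m = 26.102 mm
nickel: ΔL = 1.3×10⁻⁵ × 3.262 m × 256.47 = 1.0876×10⁻² m = 10.876 mm
difference = 26.102 − 10.876 = 15.226 mm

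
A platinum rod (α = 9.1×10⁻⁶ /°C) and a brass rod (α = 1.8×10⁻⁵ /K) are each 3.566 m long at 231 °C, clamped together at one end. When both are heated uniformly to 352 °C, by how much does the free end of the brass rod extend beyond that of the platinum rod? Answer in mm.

ΔT = 121 K
platinum: ΔL = 9.1×10⁻⁶ × 3.566 m × 121 = 3.9265×10⁻³ m = 3.9265 mm
brass: ΔL = 1.8×10⁻⁵ × 3.566 m × 121 = 7.7667×10⁻³ m = 7.7667 mm
difference = 7.7667 − 3.9265 = 3.8402 mm

3.84 mm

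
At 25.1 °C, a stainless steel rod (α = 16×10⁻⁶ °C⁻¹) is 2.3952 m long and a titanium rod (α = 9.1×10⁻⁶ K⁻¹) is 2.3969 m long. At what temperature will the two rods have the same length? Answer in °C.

L₁(1 + α₁ΔT) = L₂(1 + α₂ΔT) ⇒ ΔT = (L₂ − L₁)/(α₁L₁ − α₂L₂)
L₂ − L₁ = 2.3969 − 2.3952 = 1.70×10⁻³ m
α₁L₁ − α₂L₂ = 16×10⁻⁶×2.3952 − 9.1×10⁻⁶×2.3969 = 1.651141×10⁻⁵ m/K
ΔT = 1.70×10⁻³ / 1.651141×10⁻⁵ = 102.959 K
T = 25.1 + 102.959 = 128.059 °C

T = 128.1 °C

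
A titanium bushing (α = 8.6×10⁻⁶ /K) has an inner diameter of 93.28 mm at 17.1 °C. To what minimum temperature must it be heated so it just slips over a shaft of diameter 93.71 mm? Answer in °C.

Required Δd = 93.71 − 93.28 = 0.43 mm
Δd = αd₀ΔT ⇒ ΔT = Δd/(αd₀) = 0.43 / (8.6×10⁻⁶ × 93.28) = 536.02 K
T_min = 17.1 + 536.02 = 553.12 °C

T = 553 °C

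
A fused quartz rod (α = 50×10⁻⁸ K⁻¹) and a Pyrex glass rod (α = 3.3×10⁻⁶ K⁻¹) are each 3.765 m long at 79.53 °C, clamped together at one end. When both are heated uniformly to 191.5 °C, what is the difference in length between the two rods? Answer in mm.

1.18 mm

ΔT = 111.97 K
fused quartz: ΔL = 50×10⁻⁸ × 3.765 m × 111.97 = 2.1078×10⁻⁴ m = 0.21078 mm
Pyrex glass: ΔL = 3.3×10⁻⁶ × 3.765 m × 111.97 = 1.3912×10⁻³ m = 1.3912 mm
difference = 1.3912 − 0.21078 = 1.18042 mm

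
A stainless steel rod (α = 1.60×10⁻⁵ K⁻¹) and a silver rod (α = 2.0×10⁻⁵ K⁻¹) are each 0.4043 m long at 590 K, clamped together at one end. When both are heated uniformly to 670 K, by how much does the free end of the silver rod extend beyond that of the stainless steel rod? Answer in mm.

0.129 mm

ΔT = 80 K
stainless steel: ΔL = 1.60×10⁻⁵ × 0.4043 m × 80 = 5.1750×10⁻⁴ m = 0.51750 mm
silver: ΔL = 2.0×10⁻⁵ × 0.4043 m × 80 = 6.4688×10⁻⁴ m = 0.64688 mm
difference = 0.64688 − 0.51750 = 0.12938 mm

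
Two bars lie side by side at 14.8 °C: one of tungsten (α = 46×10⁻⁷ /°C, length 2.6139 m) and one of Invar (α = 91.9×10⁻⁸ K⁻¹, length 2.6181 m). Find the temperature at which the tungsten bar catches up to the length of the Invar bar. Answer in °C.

Equal length when α₁L₁ΔT − α₂L₂ΔT = L₂ − L₁ = 4.20×10⁻³ m
α₁L₁ = 1.202394×10⁻⁵, α₂L₂ = 2.4060339×10⁻⁶ → Δ(αL) = 9.6179061×10⁻⁶ m/K
ΔT = 4.20×10⁻³ / 9.6179061×10⁻⁶ = 436.685 K, so T = 14.8 + 436.685 = 451.485 °C

T = 451.5 °C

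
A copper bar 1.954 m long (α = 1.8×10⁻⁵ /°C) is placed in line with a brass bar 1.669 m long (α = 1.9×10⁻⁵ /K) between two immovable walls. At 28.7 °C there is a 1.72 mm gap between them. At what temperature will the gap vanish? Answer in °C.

α₁L₁ = 3.5172×10⁻⁵ m/K, α₂L₂ = 3.1711×10⁻⁵ m/K → total 6.6883×10⁻⁵ m/K
ΔT = g/(α₁L₁+α₂L₂) = 1.72×10⁻³ / 6.6883×10⁻⁵ = 25.717 K
T = 28.7 + 25.717 = 54.417 °C

T = 54.4 °C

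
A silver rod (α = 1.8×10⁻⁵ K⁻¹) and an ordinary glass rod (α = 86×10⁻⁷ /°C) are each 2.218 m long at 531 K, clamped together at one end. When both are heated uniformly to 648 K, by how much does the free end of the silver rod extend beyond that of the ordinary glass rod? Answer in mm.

ΔT = 117 K
silver: ΔL = 1.8×10⁻⁵ × 2.218 m × 117 = 4.6711×10⁻³ m = 4.6711 mm
ordinary glass: ΔL = 86×10⁻⁷ × 2.218 m × 117 = 2.2318×10⁻³ m = 2.2318 mm
difference = 4.6711 − 2.2318 = 2.4393 mm

2.44 mm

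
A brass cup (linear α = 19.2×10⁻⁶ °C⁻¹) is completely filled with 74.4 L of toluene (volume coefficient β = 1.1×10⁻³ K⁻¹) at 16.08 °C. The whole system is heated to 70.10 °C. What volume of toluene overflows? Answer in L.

4.19 L

The cup also expands: β_container ≈ 3α = 5.76×10⁻⁵ /K
Net overflow = V₀(β_liq − 3α_cont)ΔT
β − 3α = 1.10×10⁻³ − 5.76×10⁻⁵ = 1.0424×10⁻³ /K; ΔT = 54.02 K
ΔV = 74.4 × 1.0424×10⁻³ × 54.02 = 4.19 L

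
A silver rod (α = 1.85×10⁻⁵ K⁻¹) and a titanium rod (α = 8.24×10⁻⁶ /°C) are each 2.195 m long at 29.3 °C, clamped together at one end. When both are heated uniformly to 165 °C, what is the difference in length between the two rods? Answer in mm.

ΔT = 135.7 K
silver: ΔL = 1.85×10⁻⁵ × 2.195 m × 135.7 = 5.5104×10⁻³ m = 5.5104 mm
titanium: ΔL = 8.24×10⁻⁶ × 2.195 m × 135.7 = 2.4544×10⁻³ m = 2.4544 mm
difference = 5.5104 − 2.4544 = 3.0560 mm

3.06 mm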